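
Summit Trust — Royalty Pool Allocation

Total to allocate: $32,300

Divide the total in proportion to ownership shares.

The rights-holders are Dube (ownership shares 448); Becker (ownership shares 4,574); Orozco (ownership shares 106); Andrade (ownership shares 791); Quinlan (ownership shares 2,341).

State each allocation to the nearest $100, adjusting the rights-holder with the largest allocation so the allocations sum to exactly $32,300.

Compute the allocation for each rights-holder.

Combined ownership shares = 8,260.
Proportional shares: Dube 448/8,260 × $32,300 = 1,751.86; Becker 4,574/8,260 × $32,300 = 17,886.22; Orozco 106/8,260 × $32,300 = 414.50; Andrade 791/8,260 × $32,300 = 3,093.14; Quinlan 2,341/8,260 × $32,300 = 9,154.27.
Rounded to nearest $100: Dube $1,800; Becker $17,900; Orozco $400; Andrade $3,100; Quinlan $9,200. Sum = $32,400.
Difference $32,300 − $32,400 = −$100 applied to largest allocation (Becker): Becker becomes $17,800.

Dube: $1,800 · Becker: $17,800 · Orozco: $400 · Andrade: $3,100 · Quinlan: $9,200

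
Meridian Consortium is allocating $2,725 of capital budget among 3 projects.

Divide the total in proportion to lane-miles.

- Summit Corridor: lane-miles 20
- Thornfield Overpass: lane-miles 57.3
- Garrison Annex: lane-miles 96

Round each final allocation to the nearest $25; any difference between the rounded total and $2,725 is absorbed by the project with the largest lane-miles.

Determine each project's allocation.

Summit Corridor: $325; Thornfield Overpass: $900; Garrison Annex: $1,500

Sum of lane-miles: 20 + 57.3 + 96 = 173.3.
Raw shares: Summit Corridor 314.48; Thornfield Overpass 901.00; Garrison Annex 1,509.52.
After rounding ($25): Summit Corridor $325; Thornfield Overpass $900; Garrison Annex $1,500. Sum = $2,725.
Rounded total matches; no reconciliation needed.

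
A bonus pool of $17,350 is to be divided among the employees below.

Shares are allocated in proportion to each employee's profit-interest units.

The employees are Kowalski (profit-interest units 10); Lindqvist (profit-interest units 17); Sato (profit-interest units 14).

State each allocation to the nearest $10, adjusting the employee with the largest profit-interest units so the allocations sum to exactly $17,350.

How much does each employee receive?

Profit-interest units total: 41.
Pro-rata amounts: Kowalski 10/41 × $17,350 = 4,231.71; Lindqvist 17/41 × $17,350 = 7,193.90; Sato 14/41 × $17,350 = 5,924.39.
At nearest $10: Kowalski $4,230; Lindqvist $7,190; Sato $5,920. Sum = $17,340.
Difference $17,350 − $17,340 = +$10 applied to largest profit-interest units (Lindqvist): Lindqvist becomes $7,200.

Kowalski: $4,230; Lindqvist: $7,200; Sato: $5,920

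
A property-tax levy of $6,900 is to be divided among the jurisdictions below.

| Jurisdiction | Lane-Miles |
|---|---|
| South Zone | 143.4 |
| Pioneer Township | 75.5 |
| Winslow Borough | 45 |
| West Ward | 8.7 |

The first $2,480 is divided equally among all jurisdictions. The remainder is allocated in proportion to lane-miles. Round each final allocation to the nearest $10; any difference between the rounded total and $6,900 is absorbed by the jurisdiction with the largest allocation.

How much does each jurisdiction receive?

South Zone: $2,950; Pioneer Township: $1,840; Winslow Borough: $1,350; West Ward: $760

$2,480 shared equally gives $620 per jurisdiction.
Remainder $4,420 by lane-miles (total 272.6): South Zone 2,325.12 → $2,330; Pioneer Township 1,224.17 → $1,220; Winslow Borough 729.64 → $730; West Ward 141.06 → $140.
Totals: South Zone $620 + $2,330 = $2,950; Pioneer Township $620 + $1,220 = $1,840; Winslow Borough $620 + $730 = $1,350; West Ward $620 + $140 = $760.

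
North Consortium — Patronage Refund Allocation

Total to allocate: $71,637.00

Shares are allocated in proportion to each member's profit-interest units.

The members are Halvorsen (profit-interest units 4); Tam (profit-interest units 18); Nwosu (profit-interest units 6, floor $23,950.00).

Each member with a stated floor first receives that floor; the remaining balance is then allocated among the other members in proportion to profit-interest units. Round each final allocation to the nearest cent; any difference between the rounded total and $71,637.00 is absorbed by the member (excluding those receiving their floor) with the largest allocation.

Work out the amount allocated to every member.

Fund the minimums — Nwosu $23,950.00. Balance $47,687.00.
Balance split over remaining profit-interest units 22: Halvorsen 8,670.3636 → $8,670.36; Tam 39,016.6364 → $39,016.64.

Halvorsen: $8,670.36 · Tam: $39,016.64 · Nwosu: $23,950.00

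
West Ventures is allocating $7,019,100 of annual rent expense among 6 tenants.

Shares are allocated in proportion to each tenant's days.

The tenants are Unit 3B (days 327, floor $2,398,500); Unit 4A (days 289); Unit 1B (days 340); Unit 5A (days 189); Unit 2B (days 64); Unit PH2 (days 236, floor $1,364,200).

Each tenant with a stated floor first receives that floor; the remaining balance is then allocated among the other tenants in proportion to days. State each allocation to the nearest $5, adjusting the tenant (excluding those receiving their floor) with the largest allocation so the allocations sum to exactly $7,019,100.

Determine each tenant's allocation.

Fund the minimums — Unit 3B $2,398,500; Unit PH2 $1,364,200. Remaining pool $3,256,400.
Remaining pool split over remaining days 882: Unit 4A 1,067,006.35 → $1,067,005; Unit 1B 1,255,301.59 → $1,255,300; Unit 5A 697,800.00 → $697,800; Unit 2B 236,292.06 → $236,290.
Rounding difference +$5 applied to Unit 1B → $1,255,305.

Unit 3B: $2,398,500 · Unit 4A: $1,067,005 · Unit 1B: $1,255,305 · Unit 5A: $697,800 · Unit 2B: $236,290 · Unit PH2: $1,364,200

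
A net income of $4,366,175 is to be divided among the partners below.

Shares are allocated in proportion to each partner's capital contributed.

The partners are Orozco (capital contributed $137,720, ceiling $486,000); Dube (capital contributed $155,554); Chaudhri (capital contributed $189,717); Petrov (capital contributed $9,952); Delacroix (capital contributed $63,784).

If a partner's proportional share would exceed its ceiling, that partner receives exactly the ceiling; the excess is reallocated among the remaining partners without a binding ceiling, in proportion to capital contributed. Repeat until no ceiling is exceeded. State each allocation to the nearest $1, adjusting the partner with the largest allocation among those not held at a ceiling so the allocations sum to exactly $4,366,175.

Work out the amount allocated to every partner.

Capital contributed total: 556,727.
Pro-rata shares before constraints: Orozco 1,080,079.86; Dube 1,219,944.40; Chaudhri 1,487,870.40; Petrov 78,049.34; Delacroix 500,231.00.
Held at cap: Orozco ($486,000); residual $3,880,175 reallocated over remaining capital contributed 419,007.
Remaining shares: Dube 1,440,493.22 → $1,440,493; Chaudhri 1,756,856.47 → $1,756,856; Petrov 92,159.56 → $92,160; Delacroix 590,665.75 → $590,666.

Orozco: $486,000 · Dube: $1,440,493 · Chaudhri: $1,756,856 · Petrov: $92,160 · Delacroix: $590,666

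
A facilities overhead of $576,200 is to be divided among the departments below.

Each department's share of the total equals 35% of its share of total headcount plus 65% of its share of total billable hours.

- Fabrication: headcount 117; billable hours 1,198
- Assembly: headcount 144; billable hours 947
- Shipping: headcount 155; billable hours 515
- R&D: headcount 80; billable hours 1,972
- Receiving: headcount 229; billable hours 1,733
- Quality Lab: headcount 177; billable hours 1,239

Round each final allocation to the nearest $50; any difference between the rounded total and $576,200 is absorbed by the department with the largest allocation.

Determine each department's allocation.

Fabrication: $85,150; Assembly: $78,850; Shipping: $60,000; R&D: $115,000; Receiving: $136,600; Quality Lab: $100,600

Headcount total 902; billable hours total 7,604.
Composite weights (35% headcount + 65% billable hours): Fabrication 0.1478; Assembly 0.1368; Shipping 0.1042; R&D 0.1996; Receiving 0.2370; Quality Lab 0.1746.
Pro-rata amounts: Fabrication 85,165.67; Assembly 78,839.51; Shipping 60,021.03; R&D 115,016.03; Receiving 136,557.80; Quality Lab 100,599.95.
After rounding ($50): Fabrication $85,150; Assembly $78,850; Shipping $60,000; R&D $115,000; Receiving $136,550; Quality Lab $100,600. Sum = $576,150.
Difference $576,200 − $576,150 = +$50 applied to largest allocation (Receiving): Receiving becomes $136,600.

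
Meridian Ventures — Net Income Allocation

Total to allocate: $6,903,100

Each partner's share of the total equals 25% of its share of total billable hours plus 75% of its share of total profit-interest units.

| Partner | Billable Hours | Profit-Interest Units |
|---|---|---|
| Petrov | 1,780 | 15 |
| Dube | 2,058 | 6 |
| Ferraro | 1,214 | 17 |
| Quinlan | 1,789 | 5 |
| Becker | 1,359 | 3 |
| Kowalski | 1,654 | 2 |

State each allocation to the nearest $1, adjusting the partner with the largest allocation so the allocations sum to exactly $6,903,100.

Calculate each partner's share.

Petrov: $1,929,653 | Dube: $1,007,592 | Ferraro: $2,046,250 | Quinlan: $852,620 | Becker: $561,591 | Kowalski: $505,394

Billable hours total 9,854; profit-interest units total 48.
Combined weights (25% billable hours + 75% profit-interest units): Petrov 0.2795; Dube 0.1460; Ferraro 0.2964; Quinlan 0.1235; Becker 0.0814; Kowalski 0.0732.
Proportional shares: Petrov 1,929,653.41; Dube 1,007,592.35; Ferraro 2,046,249.18; Quinlan 852,620.24; Becker 561,590.55; Kowalski 505,394.28.
After rounding ($1): Petrov $1,929,653; Dube $1,007,592; Ferraro $2,046,249; Quinlan $852,620; Becker $561,591; Kowalski $505,394. Sum = $6,903,099.
Difference $6,903,100 − $6,903,099 = +$1 applied to largest allocation (Ferraro): Ferraro becomes $2,046,250.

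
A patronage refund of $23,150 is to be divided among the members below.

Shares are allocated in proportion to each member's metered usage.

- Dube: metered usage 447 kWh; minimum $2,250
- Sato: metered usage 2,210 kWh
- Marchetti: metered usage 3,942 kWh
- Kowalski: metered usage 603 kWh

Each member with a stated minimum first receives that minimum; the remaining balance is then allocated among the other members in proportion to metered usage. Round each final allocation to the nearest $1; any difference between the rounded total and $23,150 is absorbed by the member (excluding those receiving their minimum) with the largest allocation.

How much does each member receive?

Dube: $2,250 | Sato: $6,838 | Marchetti: $12,196 | Kowalski: $1,866

Guaranteed amounts: Dube $2,250. Residual $20,900.
Residual split over remaining metered usage 6,755: Sato 6,837.75 → $6,838; Marchetti 12,196.57 → $12,197; Kowalski 1,865.68 → $1,866.
Rounding difference −$1 applied to Marchetti → $12,196.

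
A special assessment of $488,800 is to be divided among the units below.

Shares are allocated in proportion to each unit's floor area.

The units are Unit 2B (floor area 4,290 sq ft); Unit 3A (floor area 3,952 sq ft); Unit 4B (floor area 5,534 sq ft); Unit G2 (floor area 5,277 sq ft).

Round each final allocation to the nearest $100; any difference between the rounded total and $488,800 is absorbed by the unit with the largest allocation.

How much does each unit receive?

Unit 2B: $110,100 · Unit 3A: $101,400 · Unit 4B: $141,900 · Unit G2: $135,400

Combined floor area = 19,053.
Proportional shares: Unit 2B 4,290/19,053 × $488,800 = 110,058.89; Unit 3A 3,952/19,053 × $488,800 = 101,387.58; Unit 4B 5,534/19,053 × $488,800 = 141,973.40; Unit G2 5,277/19,053 × $488,800 = 135,380.13.
At nearest $100: Unit 2B $110,100; Unit 3A $101,400; Unit 4B $142,000; Unit G2 $135,400. Sum = $488,900.
Difference $488,800 − $488,900 = −$100 applied to largest allocation (Unit 4B): Unit 4B becomes $141,900.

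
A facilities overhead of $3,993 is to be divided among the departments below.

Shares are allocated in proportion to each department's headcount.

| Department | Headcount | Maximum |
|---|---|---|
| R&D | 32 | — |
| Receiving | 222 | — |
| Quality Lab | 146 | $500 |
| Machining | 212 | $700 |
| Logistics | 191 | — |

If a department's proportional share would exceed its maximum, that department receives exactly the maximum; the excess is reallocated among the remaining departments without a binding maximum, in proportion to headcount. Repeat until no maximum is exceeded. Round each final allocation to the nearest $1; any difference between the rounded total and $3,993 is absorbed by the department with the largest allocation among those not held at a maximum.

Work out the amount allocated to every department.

Sum of headcount: 803.
Proportional shares (ignoring caps): R&D 159.12; Receiving 1,103.92; Quality Lab 726.00; Machining 1,054.19; Logistics 949.77.
Held at cap: Quality Lab ($500), Machining ($700); balance $2,793 reallocated over remaining headcount 445.
Redistributed shares: R&D 200.84 → $201; Receiving 1,393.36 → $1,393; Logistics 1,198.79 → $1,199.

R&D: $201; Receiving: $1,393; Quality Lab: $500; Machining: $700; Logistics: $1,199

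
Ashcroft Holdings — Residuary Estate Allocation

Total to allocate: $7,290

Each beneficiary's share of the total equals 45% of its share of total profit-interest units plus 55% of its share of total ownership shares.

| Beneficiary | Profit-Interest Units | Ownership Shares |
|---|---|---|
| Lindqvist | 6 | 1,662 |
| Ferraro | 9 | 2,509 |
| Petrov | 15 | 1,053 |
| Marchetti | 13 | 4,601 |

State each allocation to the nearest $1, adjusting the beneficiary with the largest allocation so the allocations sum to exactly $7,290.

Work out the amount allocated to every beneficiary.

Profit-interest units total 43; ownership shares total 9,825.
Composite weights (45% profit-interest units + 55% ownership shares): Lindqvist 0.1558; Ferraro 0.2346; Petrov 0.2159; Marchetti 0.3936.
Unrounded shares: Lindqvist 1,135.99; Ferraro 1,710.52; Petrov 1,574.08; Marchetti 2,869.41.
Rounded to nearest $1: Lindqvist $1,136; Ferraro $1,711; Petrov $1,574; Marchetti $2,869. Sum = $7,290.
No rounding difference to absorb.

Lindqvist: $1,136 | Ferraro: $1,711 | Petrov: $1,574 | Marchetti: $2,869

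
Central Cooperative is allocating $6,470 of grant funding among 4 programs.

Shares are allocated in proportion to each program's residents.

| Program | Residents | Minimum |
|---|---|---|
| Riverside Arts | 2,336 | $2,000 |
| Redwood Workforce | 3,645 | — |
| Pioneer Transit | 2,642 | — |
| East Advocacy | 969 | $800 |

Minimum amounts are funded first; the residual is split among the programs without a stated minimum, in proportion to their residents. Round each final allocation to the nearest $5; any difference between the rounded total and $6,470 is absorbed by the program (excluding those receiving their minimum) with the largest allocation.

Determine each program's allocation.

Riverside Arts: $2,000 | Redwood Workforce: $2,130 | Pioneer Transit: $1,540 | East Advocacy: $800

Guaranteed amounts: Riverside Arts $2,000; East Advocacy $800. Residual $3,670.
Residual split over remaining residents 6,287: Redwood Workforce 2,127.75 → $2,130; Pioneer Transit 1,542.25 → $1,540.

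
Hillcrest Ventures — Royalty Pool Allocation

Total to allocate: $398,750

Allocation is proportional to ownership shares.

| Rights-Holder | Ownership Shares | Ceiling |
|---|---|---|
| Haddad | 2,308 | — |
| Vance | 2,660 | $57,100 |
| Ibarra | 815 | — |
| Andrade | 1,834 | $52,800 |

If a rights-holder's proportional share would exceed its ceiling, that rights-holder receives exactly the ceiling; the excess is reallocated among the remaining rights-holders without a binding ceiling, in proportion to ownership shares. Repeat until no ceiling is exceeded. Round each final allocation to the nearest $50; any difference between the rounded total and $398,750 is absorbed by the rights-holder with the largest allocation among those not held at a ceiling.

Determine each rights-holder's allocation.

Haddad: $213,450; Vance: $57,100; Ibarra: $75,400; Andrade: $52,800

Sum of ownership shares: 7,617.
Unconstrained shares: Haddad 120,823.82; Vance 139,251.02; Ibarra 42,665.26; Andrade 96,009.91.
Cap binds for Vance ($57,100), Andrade ($52,800); residual $288,850 reallocated over remaining ownership shares 3,123.
Shares after redistribution: Haddad 213,469.68 → $213,450; Ibarra 75,380.32 → $75,400.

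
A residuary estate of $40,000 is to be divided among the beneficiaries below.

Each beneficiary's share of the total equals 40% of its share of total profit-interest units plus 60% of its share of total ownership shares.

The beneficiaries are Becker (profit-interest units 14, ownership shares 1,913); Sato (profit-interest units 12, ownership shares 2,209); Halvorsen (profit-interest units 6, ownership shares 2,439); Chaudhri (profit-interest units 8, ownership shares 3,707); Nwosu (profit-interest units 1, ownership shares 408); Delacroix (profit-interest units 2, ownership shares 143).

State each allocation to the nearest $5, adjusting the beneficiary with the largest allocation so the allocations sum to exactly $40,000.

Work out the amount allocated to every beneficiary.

Becker: $9,455 | Sato: $9,365 | Halvorsen: $7,645 | Chaudhri: $11,200 | Nwosu: $1,275 | Delacroix: $1,060

Totals — profit-interest units 43, ownership shares 10,819.
Blended shares (40% profit-interest units + 60% ownership shares): Becker 0.2363; Sato 0.2341; Halvorsen 0.1911; Chaudhri 0.2800; Nwosu 0.0319; Delacroix 0.0265.
Proportional shares: Becker 9,452.95; Sato 9,365.38; Halvorsen 7,643.04; Chaudhri 11,200.06; Nwosu 1,277.17; Delacroix 1,061.41.
After rounding ($5): Becker $9,455; Sato $9,365; Halvorsen $7,645; Chaudhri $11,200; Nwosu $1,275; Delacroix $1,060. Sum = $40,000.
Rounded total matches; no reconciliation needed.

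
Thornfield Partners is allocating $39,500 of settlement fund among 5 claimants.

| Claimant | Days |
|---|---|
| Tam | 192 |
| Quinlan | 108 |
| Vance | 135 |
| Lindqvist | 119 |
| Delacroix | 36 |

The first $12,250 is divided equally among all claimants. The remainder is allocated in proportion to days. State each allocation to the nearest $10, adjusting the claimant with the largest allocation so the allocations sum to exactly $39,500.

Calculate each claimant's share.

$12,250 shared equally gives $2,450 per claimant.
Remainder $27,250 by days (total 590): Tam 8,867.80 → $8,870; Quinlan 4,988.14 → $4,990; Vance 6,235.17 → $6,240; Lindqvist 5,496.19 → $5,500; Delacroix 1,662.71 → $1,660.
Rounding difference −$10 on remainder applied to Tam.
Totals: Tam $2,450 + $8,860 = $11,310; Quinlan $2,450 + $4,990 = $7,440; Vance $2,450 + $6,240 = $8,690; Lindqvist $2,450 + $5,500 = $7,950; Delacroix $2,450 + $1,660 = $4,110.

Tam: $11,310 · Quinlan: $7,440 · Vance: $8,690 · Lindqvist: $7,950 · Delacroix: $4,110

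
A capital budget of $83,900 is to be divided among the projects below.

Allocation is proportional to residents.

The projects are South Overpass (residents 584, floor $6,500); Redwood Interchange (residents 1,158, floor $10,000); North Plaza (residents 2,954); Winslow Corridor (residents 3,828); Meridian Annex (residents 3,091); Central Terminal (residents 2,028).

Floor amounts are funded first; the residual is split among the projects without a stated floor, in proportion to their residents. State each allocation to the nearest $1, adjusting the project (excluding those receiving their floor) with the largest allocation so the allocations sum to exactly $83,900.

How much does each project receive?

Minimums first: South Overpass $6,500; Redwood Interchange $10,000. Remaining pool $67,400.
Remaining pool split over remaining residents 11,901: North Plaza 16,729.65 → $16,730; Winslow Corridor 21,679.46 → $21,679; Meridian Annex 17,505.54 → $17,506; Central Terminal 11,485.35 → $11,485.

South Overpass: $6,500 · Redwood Interchange: $10,000 · North Plaza: $16,730 · Winslow Corridor: $21,679 · Meridian Annex: $17,506 · Central Terminal: $11,485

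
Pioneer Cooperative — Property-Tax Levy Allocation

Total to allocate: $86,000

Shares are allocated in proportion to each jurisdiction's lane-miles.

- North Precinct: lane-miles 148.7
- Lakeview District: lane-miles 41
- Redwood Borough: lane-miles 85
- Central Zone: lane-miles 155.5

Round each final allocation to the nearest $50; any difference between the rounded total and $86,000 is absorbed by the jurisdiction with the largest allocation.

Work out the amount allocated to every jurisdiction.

North Precinct: $29,750 | Lakeview District: $8,200 | Redwood Borough: $17,000 | Central Zone: $31,050

Combined lane-miles = 430.2.
Proportional shares: North Precinct 148.7/430.2 × $86,000 = 29,726.17; Lakeview District 41/430.2 × $86,000 = 8,196.19; Redwood Borough 85/430.2 × $86,000 = 16,992.10; Central Zone 155.5/430.2 × $86,000 = 31,085.54.
Rounded to nearest $50: North Precinct $29,750; Lakeview District $8,200; Redwood Borough $17,000; Central Zone $31,100. Sum = $86,050.
Difference $86,000 − $86,050 = −$50 applied to largest allocation (Central Zone): Central Zone becomes $31,050.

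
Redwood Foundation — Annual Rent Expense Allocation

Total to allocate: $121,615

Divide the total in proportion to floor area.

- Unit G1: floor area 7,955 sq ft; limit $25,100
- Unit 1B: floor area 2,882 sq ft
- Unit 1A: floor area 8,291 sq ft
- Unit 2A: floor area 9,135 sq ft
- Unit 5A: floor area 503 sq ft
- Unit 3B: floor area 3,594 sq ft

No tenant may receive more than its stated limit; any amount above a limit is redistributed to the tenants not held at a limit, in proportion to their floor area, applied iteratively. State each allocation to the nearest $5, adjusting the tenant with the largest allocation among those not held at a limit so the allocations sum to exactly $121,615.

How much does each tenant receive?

Unit G1: $25,100 · Unit 1B: $11,400 · Unit 1A: $32,790 · Unit 2A: $36,120 · Unit 5A: $1,990 · Unit 3B: $14,215

Floor area total: 32,360.
Pro-rata shares before constraints: Unit G1 29,896.39; Unit 1B 10,831.10; Unit 1A 31,159.15; Unit 2A 34,331.06; Unit 5A 1,890.37; Unit 3B 13,506.93.
Capped: Unit G1 ($25,100); balance $96,515 reallocated over remaining floor area 24,405.
Redistributed shares: Unit 1B 11,397.51 → $11,400; Unit 1A 32,788.60 → $32,790; Unit 2A 36,126.39 → $36,125; Unit 5A 1,989.23 → $1,990; Unit 3B 14,213.27 → $14,215.
Rounding difference −$5 applied to Unit 2A → $36,120.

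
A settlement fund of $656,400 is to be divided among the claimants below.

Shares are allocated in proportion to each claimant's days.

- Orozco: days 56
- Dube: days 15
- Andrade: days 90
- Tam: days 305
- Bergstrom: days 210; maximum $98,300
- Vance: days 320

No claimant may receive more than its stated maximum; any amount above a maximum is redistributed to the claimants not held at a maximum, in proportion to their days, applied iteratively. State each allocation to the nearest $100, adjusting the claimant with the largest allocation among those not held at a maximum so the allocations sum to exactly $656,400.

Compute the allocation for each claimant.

Days total: 996.
Proportional shares (ignoring caps): Orozco 36,906.02; Dube 9,885.54; Andrade 59,313.25; Tam 201,006.02; Bergstrom 138,397.59; Vance 210,891.57.
Capped: Bergstrom ($98,300); balance $558,100 reallocated over remaining days 786.
Shares after redistribution: Orozco 39,762.85 → $39,800; Dube 10,650.76 → $10,700; Andrade 63,904.58 → $63,900; Tam 216,565.52 → $216,600; Vance 227,216.28 → $227,200.
Rounding difference −$100 applied to Vance → $227,100.

Orozco: $39,800 · Dube: $10,700 · Andrade: $63,900 · Tam: $216,600 · Bergstrom: $98,300 · Vance: $227,100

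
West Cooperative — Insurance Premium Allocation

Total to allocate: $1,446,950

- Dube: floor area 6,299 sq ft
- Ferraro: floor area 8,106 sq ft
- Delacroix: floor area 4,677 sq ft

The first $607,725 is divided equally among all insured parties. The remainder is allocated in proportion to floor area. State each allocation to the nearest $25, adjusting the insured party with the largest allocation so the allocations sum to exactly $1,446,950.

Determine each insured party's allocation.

Equal tier: $607,725 ÷ 3 = $202,575 apiece.
Remainder $839,225 by floor area (total 19,082): Dube 277,029.57 → $277,025; Ferraro 356,501.30 → $356,500; Delacroix 205,694.13 → $205,700.
Totals: Dube $202,575 + $277,025 = $479,600; Ferraro $202,575 + $356,500 = $559,075; Delacroix $202,575 + $205,700 = $408,275.

Dube: $479,600; Ferraro: $559,075; Delacroix: $408,275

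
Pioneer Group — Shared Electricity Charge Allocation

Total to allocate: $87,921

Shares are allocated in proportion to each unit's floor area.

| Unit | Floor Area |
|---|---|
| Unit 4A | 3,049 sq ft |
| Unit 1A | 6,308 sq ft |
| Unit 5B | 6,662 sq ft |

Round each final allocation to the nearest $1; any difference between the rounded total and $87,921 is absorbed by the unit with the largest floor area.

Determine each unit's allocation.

Unit 4A: $16,735; Unit 1A: $34,622; Unit 5B: $36,564

Total floor area = 16,019.
Pro-rata amounts: Unit 4A 3,049/16,019 × $87,921 = 16,734.57; Unit 1A 6,308/16,019 × $87,921 = 34,621.74; Unit 5B 6,662/16,019 × $87,921 = 36,564.69.
After rounding ($1): Unit 4A $16,735; Unit 1A $34,622; Unit 5B $36,565. Sum = $87,922.
Difference $87,921 − $87,922 = −$1 applied to largest floor area (Unit 5B): Unit 5B becomes $36,564.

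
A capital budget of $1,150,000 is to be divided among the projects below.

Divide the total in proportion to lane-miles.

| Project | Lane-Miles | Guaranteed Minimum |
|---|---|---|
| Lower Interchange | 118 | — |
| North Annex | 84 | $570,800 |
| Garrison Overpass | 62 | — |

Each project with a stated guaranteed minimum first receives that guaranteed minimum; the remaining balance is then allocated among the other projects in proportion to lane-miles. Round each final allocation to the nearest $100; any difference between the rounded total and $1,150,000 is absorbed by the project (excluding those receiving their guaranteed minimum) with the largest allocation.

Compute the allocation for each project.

Minimums first: North Annex $570,800. Residual $579,200.
Residual split over remaining lane-miles 180: Lower Interchange 379,697.78 → $379,700; Garrison Overpass 199,502.22 → $199,500.

Lower Interchange: $379,700; North Annex: $570,800; Garrison Overpass: $199,500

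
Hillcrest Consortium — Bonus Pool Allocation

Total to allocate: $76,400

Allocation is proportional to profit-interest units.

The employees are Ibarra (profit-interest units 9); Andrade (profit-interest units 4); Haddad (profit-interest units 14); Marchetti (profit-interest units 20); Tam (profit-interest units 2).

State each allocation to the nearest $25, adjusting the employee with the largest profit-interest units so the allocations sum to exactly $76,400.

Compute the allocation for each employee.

Profit-interest units total: 49.
Unrounded shares: Ibarra 9/49 × $76,400 = 14,032.65; Andrade 4/49 × $76,400 = 6,236.73; Haddad 14/49 × $76,400 = 21,828.57; Marchetti 20/49 × $76,400 = 31,183.67; Tam 2/49 × $76,400 = 3,118.37.
Rounded to nearest $25: Ibarra $14,025; Andrade $6,225; Haddad $21,825; Marchetti $31,175; Tam $3,125. Sum = $76,375.
Difference $76,400 − $76,375 = +$25 applied to largest profit-interest units (Marchetti): Marchetti becomes $31,200.

Ibarra: $14,025; Andrade: $6,225; Haddad: $21,825; Marchetti: $31,200; Tam: $3,125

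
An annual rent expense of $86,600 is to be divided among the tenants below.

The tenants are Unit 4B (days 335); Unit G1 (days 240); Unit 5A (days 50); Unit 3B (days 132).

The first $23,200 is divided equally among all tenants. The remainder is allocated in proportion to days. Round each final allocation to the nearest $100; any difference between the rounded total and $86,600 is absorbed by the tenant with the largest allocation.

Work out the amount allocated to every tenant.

Unit 4B: $33,800; Unit G1: $25,900; Unit 5A: $10,000; Unit 3B: $16,900

First tranche $23,200 split equally: $5,800 each.
Remainder $63,400 by days (total 757): Unit 4B 28,056.80 → $28,100; Unit G1 20,100.40 → $20,100; Unit 5A 4,187.58 → $4,200; Unit 3B 11,055.22 → $11,100.
Rounding difference −$100 on remainder applied to Unit 4B.
Totals: Unit 4B $5,800 + $28,000 = $33,800; Unit G1 $5,800 + $20,100 = $25,900; Unit 5A $5,800 + $4,200 = $10,000; Unit 3B $5,800 + $11,100 = $16,900.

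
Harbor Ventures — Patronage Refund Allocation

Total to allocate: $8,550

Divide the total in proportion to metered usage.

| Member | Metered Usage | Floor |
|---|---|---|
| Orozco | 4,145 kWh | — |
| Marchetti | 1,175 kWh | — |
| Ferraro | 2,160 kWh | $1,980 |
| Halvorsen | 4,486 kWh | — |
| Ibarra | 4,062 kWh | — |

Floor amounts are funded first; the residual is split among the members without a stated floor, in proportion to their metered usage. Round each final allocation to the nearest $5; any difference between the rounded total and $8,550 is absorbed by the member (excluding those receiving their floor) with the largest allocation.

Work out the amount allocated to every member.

Orozco: $1,965; Marchetti: $555; Ferraro: $1,980; Halvorsen: $2,125; Ibarra: $1,925

Fund the minimums — Ferraro $1,980. Remaining pool $6,570.
Remaining pool split over remaining metered usage 13,868: Orozco 1,963.70 → $1,965; Marchetti 556.66 → $555; Halvorsen 2,125.25 → $2,125; Ibarra 1,924.38 → $1,925.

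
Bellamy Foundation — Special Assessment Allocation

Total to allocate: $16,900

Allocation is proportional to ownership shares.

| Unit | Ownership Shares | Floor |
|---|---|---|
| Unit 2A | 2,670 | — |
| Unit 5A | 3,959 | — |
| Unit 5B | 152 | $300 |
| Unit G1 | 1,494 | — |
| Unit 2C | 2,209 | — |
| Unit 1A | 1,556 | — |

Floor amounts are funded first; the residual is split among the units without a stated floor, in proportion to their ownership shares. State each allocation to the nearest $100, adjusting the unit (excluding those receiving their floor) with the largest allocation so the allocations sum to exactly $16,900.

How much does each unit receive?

Unit 2A: $3,700 · Unit 5A: $5,500 · Unit 5B: $300 · Unit G1: $2,100 · Unit 2C: $3,100 · Unit 1A: $2,200

Minimums first: Unit 5B $300. Residual $16,600.
Residual split over remaining ownership shares 11,888: Unit 2A 3,728.30 → $3,700; Unit 5A 5,528.21 → $5,500; Unit G1 2,086.17 → $2,100; Unit 2C 3,084.57 → $3,100; Unit 1A 2,172.75 → $2,200.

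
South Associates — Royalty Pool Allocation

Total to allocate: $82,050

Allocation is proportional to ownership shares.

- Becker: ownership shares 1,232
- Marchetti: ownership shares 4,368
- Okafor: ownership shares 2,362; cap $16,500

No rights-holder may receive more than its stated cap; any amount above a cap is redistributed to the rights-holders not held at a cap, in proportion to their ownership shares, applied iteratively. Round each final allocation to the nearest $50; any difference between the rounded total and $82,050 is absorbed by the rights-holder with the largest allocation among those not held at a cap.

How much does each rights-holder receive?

Total ownership shares = 7,962.
Proportional shares (ignoring caps): Becker 12,696.01; Marchetti 45,013.11; Okafor 24,340.88.
Capped: Okafor ($16,500); residual $65,550 reallocated over remaining ownership shares 5,600.
Remaining shares: Becker 14,421.00 → $14,400; Marchetti 51,129.00 → $51,150.

Becker: $14,400 | Marchetti: $51,150 | Okafor: $16,500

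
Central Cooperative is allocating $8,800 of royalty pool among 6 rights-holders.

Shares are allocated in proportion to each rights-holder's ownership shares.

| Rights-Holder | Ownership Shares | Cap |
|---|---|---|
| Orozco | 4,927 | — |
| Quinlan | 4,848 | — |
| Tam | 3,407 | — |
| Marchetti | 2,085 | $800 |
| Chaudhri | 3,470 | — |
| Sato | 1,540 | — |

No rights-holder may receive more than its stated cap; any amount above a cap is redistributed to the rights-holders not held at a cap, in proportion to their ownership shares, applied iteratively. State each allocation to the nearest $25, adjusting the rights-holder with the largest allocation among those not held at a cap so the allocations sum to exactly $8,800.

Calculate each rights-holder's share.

Ownership shares total: 20,277.
Unconstrained shares: Orozco 2,138.27; Quinlan 2,103.98; Tam 1,478.60; Marchetti 904.87; Chaudhri 1,505.94; Sato 668.34.
Held at cap: Marchetti ($800); balance $8,000 reallocated over remaining ownership shares 18,192.
Shares after redistribution: Orozco 2,166.67 → $2,175; Quinlan 2,131.93 → $2,125; Tam 1,498.24 → $1,500; Chaudhri 1,525.95 → $1,525; Sato 677.22 → $675.

Orozco: $2,175 | Quinlan: $2,125 | Tam: $1,500 | Marchetti: $800 | Chaudhri: $1,525 | Sato: $675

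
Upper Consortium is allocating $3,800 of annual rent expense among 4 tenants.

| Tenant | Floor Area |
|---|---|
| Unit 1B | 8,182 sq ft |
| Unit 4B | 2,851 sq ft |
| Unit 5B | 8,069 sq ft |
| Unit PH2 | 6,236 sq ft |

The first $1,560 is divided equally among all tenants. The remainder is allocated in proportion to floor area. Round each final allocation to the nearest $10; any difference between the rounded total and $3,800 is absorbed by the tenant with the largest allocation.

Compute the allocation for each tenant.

Equal tier: $1,560 ÷ 4 = $390 apiece.
Remainder $2,240 by floor area (total 25,338): Unit 1B 723.33 → $720; Unit 4B 252.04 → $250; Unit 5B 713.34 → $710; Unit PH2 551.29 → $550.
Rounding difference +$10 on remainder applied to Unit 1B.
Totals: Unit 1B $390 + $730 = $1,120; Unit 4B $390 + $250 = $640; Unit 5B $390 + $710 = $1,100; Unit PH2 $390 + $550 = $940.

Unit 1B: $1,120 | Unit 4B: $640 | Unit 5B: $1,100 | Unit PH2: $940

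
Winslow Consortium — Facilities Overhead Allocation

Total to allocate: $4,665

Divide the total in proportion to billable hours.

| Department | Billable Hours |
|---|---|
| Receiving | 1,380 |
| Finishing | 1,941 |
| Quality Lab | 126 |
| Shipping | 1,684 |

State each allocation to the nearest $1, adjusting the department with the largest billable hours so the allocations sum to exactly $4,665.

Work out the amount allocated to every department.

Receiving: $1,255 | Finishing: $1,764 | Quality Lab: $115 | Shipping: $1,531

Total billable hours = 5,131.
Pro-rata amounts: Receiving 1,380/5,131 × $4,665 = 1,254.67; Finishing 1,941/5,131 × $4,665 = 1,764.72; Quality Lab 126/5,131 × $4,665 = 114.56; Shipping 1,684/5,131 × $4,665 = 1,531.06.
After rounding ($1): Receiving $1,255; Finishing $1,765; Quality Lab $115; Shipping $1,531. Sum = $4,666.
Difference $4,665 − $4,666 = −$1 applied to largest billable hours (Finishing): Finishing becomes $1,764.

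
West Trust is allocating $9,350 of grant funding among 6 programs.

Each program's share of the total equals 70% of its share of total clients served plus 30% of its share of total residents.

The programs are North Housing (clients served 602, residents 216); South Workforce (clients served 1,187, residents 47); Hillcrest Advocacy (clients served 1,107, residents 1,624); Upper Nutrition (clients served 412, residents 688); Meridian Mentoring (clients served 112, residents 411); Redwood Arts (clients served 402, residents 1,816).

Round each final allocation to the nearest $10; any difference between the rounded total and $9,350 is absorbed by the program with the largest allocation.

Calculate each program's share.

Clients served total 3,822; residents total 4,802.
Combined weights (70% clients served + 30% residents): North Housing 0.1238; South Workforce 0.2203; Hillcrest Advocacy 0.3042; Upper Nutrition 0.1184; Meridian Mentoring 0.0462; Redwood Arts 0.1871.
Raw shares: North Housing 1,157.07; South Workforce 2,060.14; Hillcrest Advocacy 2,844.32; Upper Nutrition 1,107.41; Meridian Mentoring 431.87; Redwood Arts 1,749.19.
At nearest $10: North Housing $1,160; South Workforce $2,060; Hillcrest Advocacy $2,840; Upper Nutrition $1,110; Meridian Mentoring $430; Redwood Arts $1,750. Sum = $9,350.
Rounded total matches; no reconciliation needed.

North Housing: $1,160 · South Workforce: $2,060 · Hillcrest Advocacy: $2,840 · Upper Nutrition: $1,110 · Meridian Mentoring: $430 · Redwood Arts: $1,750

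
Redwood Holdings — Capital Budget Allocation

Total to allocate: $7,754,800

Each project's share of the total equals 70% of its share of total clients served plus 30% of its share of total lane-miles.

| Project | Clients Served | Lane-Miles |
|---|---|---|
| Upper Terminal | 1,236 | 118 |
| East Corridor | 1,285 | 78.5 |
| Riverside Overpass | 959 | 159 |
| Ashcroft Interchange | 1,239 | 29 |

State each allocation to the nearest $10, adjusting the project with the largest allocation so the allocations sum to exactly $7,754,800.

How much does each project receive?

Upper Terminal: $2,135,760 · East Corridor: $1,953,130 · Riverside Overpass: $2,065,200 · Ashcroft Interchange: $1,600,710

Clients served total 4,719; lane-miles total 384.5.
Composite weights (70% clients served + 30% lane-miles): Upper Terminal 0.2754; East Corridor 0.2519; Riverside Overpass 0.2663; Ashcroft Interchange 0.2064.
Pro-rata amounts: Upper Terminal 2,135,761.48; East Corridor 1,953,130.07; Riverside Overpass 2,065,195.77; Ashcroft Interchange 1,600,712.67.
After rounding ($10): Upper Terminal $2,135,760; East Corridor $1,953,130; Riverside Overpass $2,065,200; Ashcroft Interchange $1,600,710. Sum = $7,754,800.
Rounded total matches; no reconciliation needed.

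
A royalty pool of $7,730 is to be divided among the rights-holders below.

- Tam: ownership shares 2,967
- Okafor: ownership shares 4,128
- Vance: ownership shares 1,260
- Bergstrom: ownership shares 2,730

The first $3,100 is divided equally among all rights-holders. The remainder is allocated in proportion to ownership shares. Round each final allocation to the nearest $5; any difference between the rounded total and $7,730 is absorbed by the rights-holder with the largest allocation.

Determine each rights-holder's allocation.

Equal tier: $3,100 ÷ 4 = $775 apiece.
Remainder $4,630 by ownership shares (total 11,085): Tam 1,239.26 → $1,240; Okafor 1,724.19 → $1,725; Vance 526.28 → $525; Bergstrom 1,140.27 → $1,140.
Totals: Tam $775 + $1,240 = $2,015; Okafor $775 + $1,725 = $2,500; Vance $775 + $525 = $1,300; Bergstrom $775 + $1,140 = $1,915.

Tam: $2,015 | Okafor: $2,500 | Vance: $1,300 | Bergstrom: $1,915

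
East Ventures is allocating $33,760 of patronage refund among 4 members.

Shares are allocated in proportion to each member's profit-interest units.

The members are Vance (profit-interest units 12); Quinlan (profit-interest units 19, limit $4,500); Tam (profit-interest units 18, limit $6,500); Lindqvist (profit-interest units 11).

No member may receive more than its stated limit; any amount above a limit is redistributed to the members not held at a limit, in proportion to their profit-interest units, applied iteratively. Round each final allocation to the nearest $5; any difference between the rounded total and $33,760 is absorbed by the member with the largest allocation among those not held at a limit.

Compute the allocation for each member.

Vance: $11,875; Quinlan: $4,500; Tam: $6,500; Lindqvist: $10,885

Profit-interest units total: 60.
Unconstrained shares: Vance 6,752.00; Quinlan 10,690.67; Tam 10,128.00; Lindqvist 6,189.33.
Held at cap: Quinlan ($4,500), Tam ($6,500); remaining pool $22,760 reallocated over remaining profit-interest units 23.
Remaining shares: Vance 11,874.78 → $11,875; Lindqvist 10,885.22 → $10,885.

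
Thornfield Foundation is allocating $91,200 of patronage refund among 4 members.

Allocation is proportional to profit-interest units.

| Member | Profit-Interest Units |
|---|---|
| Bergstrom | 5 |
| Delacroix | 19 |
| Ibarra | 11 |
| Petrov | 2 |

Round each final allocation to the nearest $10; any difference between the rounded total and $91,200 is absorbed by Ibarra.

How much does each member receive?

Profit-interest units total: 37.
Unrounded shares: Bergstrom 5/37 × $91,200 = 12,324.32; Delacroix 19/37 × $91,200 = 46,832.43; Ibarra 11/37 × $91,200 = 27,113.51; Petrov 2/37 × $91,200 = 4,929.73.
At nearest $10: Bergstrom $12,320; Delacroix $46,830; Ibarra $27,110; Petrov $4,930. Sum = $91,190.
Difference $91,200 − $91,190 = +$10 applied to Ibarra: Ibarra becomes $27,120.

Bergstrom: $12,320 · Delacroix: $46,830 · Ibarra: $27,120 · Petrov: $4,930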